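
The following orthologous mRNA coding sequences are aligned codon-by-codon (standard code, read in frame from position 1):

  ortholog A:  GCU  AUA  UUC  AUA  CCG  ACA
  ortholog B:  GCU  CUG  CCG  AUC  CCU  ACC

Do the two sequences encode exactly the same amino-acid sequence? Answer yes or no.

no

Codon 1: GCU Ala / GCU Ala — identical.
Codon 2: AUA Ile / CUG Leu — nonsynonymous.
Codon 3: UUC Phe / CCG Pro — nonsynonymous.
Codon 4: AUA Ile / AUC Ile — synonymous.
Codon 5: CCG Pro / CCU Pro — synonymous.
Codon 6: ACA Thr / ACC Thr — synonymous.
Nonsynonymous differences: 2 → different protein.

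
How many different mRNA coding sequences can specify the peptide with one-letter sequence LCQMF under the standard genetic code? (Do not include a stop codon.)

Leu: 6 codons.
Cys: 2 codons.
Gln: 2 codons.
Met: 1 codon.
Phe: 2 codons.
6 × 2 × 2 × 1 × 2 = 48.

48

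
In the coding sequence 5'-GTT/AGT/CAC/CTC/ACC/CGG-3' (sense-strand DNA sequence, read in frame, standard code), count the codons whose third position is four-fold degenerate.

Codon 1 GTT (Val): third position 4-fold.
Codon 2 AGT (Ser): third position 2-fold.
Codon 3 CAC (His): third position 2-fold.
Codon 4 CTC (Leu): third position 4-fold.
Codon 5 ACC (Thr): third position 4-fold.
Codon 6 CGG (Arg): third position 4-fold.
Four-fold degenerate third positions: 4.

4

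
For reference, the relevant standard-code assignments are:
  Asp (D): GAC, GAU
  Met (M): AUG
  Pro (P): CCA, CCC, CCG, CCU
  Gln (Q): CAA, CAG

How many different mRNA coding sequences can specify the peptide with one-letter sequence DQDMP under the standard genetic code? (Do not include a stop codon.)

32

Asp: 2 codons.
Gln: 2 codons.
Asp: 2 codons.
Met: 1 codon.
Pro: 4 codons.
2 × 2 × 2 × 1 × 4 = 32.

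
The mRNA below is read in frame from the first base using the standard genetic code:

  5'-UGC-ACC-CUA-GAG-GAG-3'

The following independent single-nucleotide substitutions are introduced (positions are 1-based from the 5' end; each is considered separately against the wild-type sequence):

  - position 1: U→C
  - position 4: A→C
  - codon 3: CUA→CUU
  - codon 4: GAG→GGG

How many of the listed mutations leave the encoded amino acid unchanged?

Codon 1: UGC (Cys) → CGC (Arg) — missense.
Codon 2: ACC (Thr) → CCC (Pro) — missense.
Codon 3: CUA (Leu) → CUU (Leu) — synonymous.
Codon 4: GAG (Glu) → GGG (Gly) — missense.
Synonymous: 1 of 4.

1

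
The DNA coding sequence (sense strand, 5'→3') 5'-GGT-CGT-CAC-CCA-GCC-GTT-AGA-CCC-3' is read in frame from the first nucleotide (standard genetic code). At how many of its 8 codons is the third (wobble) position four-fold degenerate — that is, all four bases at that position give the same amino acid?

6

Codon 1 GGT (Gly): third position 4-fold.
Codon 2 CGT (Arg): third position 4-fold.
Codon 3 CAC (His): third position 2-fold.
Codon 4 CCA (Pro): third position 4-fold.
Codon 5 GCC (Ala): third position 4-fold.
Codon 6 GTT (Val): third position 4-fold.
Codon 7 AGA (Arg): third position 2-fold.
Codon 8 CCC (Pro): third position 4-fold.
Four-fold degenerate third positions: 6.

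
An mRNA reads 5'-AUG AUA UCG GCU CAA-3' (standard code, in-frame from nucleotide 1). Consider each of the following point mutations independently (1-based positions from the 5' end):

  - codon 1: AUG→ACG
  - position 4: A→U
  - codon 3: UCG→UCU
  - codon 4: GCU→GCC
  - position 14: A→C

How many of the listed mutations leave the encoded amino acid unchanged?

2

Codon 1: AUG (Met) → ACG (Thr) — missense.
Codon 2: AUA (Ile) → UUA (Leu) — missense.
Codon 3: UCG (Ser) → UCU (Ser) — synonymous.
Codon 4: GCU (Ala) → GCC (Ala) — synonymous.
Codon 5: CAA (Gln) → CCA (Pro) — missense.
Synonymous: 2 of 5.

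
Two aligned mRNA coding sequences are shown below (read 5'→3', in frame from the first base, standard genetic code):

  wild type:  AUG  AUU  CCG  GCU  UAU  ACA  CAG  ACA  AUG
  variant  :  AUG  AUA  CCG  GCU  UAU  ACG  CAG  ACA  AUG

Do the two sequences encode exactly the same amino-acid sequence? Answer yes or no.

Codon 1: AUG Met / AUG Met — identical.
Codon 2: AUU Ile / AUA Ile — synonymous.
Codon 3: CCG Pro / CCG Pro — identical.
Codon 4: GCU Ala / GCU Ala — identical.
Codon 5: UAU Tyr / UAU Tyr — identical.
Codon 6: ACA Thr / ACG Thr — synonymous.
Codon 7: CAG Gln / CAG Gln — identical.
Codon 8: ACA Thr / ACA Thr — identical.
Codon 9: AUG Met / AUG Met — identical.
Nonsynonymous differences: 0 → same protein.

yes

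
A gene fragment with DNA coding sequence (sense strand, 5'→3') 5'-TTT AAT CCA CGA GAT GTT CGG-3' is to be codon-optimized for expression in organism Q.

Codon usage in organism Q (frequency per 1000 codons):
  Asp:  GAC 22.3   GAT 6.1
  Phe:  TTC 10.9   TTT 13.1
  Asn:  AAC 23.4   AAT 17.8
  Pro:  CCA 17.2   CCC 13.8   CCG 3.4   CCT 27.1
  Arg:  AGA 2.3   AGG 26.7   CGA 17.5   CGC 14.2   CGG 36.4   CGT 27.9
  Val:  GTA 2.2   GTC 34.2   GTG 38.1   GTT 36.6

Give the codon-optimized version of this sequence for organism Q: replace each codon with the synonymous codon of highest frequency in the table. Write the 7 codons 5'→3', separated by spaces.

Codon 1 (Phe): best is TTT at 13.1.
Codon 2 (Asn): best is AAC at 23.4.
Codon 3 (Pro): best is CCT at 27.1.
Codon 4 (Arg): best is CGG at 36.4.
Codon 5 (Asp): best is GAC at 22.3.
Codon 6 (Val): best is GTG at 38.1.
Codon 7 (Arg): best is CGG at 36.4.

TTT AAC CCT CGG GAC GTG CGG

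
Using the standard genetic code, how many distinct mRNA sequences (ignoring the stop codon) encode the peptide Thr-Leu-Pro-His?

Thr: 4 codons.
Leu: 6 codons.
Pro: 4 codons.
His: 2 codons.
4 × 6 × 4 × 2 = 192.

192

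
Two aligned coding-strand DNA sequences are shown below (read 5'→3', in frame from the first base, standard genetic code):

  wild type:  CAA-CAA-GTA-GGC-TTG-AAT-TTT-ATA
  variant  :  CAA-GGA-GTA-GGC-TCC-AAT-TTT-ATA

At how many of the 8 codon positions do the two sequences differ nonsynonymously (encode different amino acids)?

Codon 1: CAA Gln / CAA Gln — identical.
Codon 2: CAA Gln / GGA Gly — nonsynonymous.
Codon 3: GTA Val / GTA Val — identical.
Codon 4: GGC Gly / GGC Gly — identical.
Codon 5: TTG Leu / TCC Ser — nonsynonymous.
Codon 6: AAT Asn / AAT Asn — identical.
Codon 7: TTT Phe / TTT Phe — identical.
Codon 8: ATA Ile / ATA Ile — identical.
Nonsynonymous differences: 2.

2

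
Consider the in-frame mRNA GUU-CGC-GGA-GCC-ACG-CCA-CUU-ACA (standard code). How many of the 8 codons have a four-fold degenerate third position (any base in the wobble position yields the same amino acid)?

8

Codon 1 GUU (Val): third position 4-fold.
Codon 2 CGC (Arg): third position 4-fold.
Codon 3 GGA (Gly): third position 4-fold.
Codon 4 GCC (Ala): third position 4-fold.
Codon 5 ACG (Thr): third position 4-fold.
Codon 6 CCA (Pro): third position 4-fold.
Codon 7 CUU (Leu): third position 4-fold.
Codon 8 ACA (Thr): third position 4-fold.
Four-fold degenerate third positions: 8.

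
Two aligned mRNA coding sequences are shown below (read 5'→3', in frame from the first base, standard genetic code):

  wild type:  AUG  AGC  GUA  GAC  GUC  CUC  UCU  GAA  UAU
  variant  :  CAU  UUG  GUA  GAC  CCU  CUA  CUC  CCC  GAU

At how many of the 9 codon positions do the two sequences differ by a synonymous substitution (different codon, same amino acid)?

1

Codon 1: AUG Met / CAU His — nonsynonymous.
Codon 2: AGC Ser / UUG Leu — nonsynonymous.
Codon 3: GUA Val / GUA Val — identical.
Codon 4: GAC Asp / GAC Asp — identical.
Codon 5: GUC Val / CCU Pro — nonsynonymous.
Codon 6: CUC Leu / CUA Leu — synonymous.
Codon 7: UCU Ser / CUC Leu — nonsynonymous.
Codon 8: GAA Glu / CCC Pro — nonsynonymous.
Codon 9: UAU Tyr / GAU Asp — nonsynonymous.
Synonymous differences: 1.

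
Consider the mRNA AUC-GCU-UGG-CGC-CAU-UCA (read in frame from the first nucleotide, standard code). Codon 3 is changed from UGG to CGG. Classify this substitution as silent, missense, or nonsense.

missense

Position 7 falls in codon 3: UGG → Trp.
After the substitution the codon is CGG → Arg.
Trp ≠ Arg, so this is a missense mutation.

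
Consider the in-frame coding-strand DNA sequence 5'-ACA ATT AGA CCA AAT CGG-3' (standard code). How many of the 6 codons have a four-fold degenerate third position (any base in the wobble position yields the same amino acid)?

3

Codon 1 ACA (Thr): third position 4-fold.
Codon 2 ATT (Ile): third position 3-fold.
Codon 3 AGA (Arg): third position 2-fold.
Codon 4 CCA (Pro): third position 4-fold.
Codon 5 AAT (Asn): third position 2-fold.
Codon 6 CGG (Arg): third position 4-fold.
Four-fold degenerate third positions: 3.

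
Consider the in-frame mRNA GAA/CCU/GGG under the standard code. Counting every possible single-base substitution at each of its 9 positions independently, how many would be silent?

7

Codon 1 (GAA, Glu): 1 synonymous substitution.
Codon 2 (CCU, Pro): 3 synonymous substitutions.
Codon 3 (GGG, Gly): 3 synonymous substitutions.
Total: 1 + 3 + 3 = 7.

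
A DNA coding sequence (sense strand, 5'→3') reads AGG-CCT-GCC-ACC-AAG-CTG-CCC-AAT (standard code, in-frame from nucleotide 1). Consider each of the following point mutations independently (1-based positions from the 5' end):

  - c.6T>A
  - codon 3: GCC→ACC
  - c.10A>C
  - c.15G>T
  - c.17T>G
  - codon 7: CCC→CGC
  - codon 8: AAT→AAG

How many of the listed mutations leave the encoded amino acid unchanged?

Codon 2: CCT (Pro) → CCA (Pro) — synonymous.
Codon 3: GCC (Ala) → ACC (Thr) — missense.
Codon 4: ACC (Thr) → CCC (Pro) — missense.
Codon 5: AAG (Lys) → AAT (Asn) — missense.
Codon 6: CTG (Leu) → CGG (Arg) — missense.
Codon 7: CCC (Pro) → CGC (Arg) — missense.
Codon 8: AAT (Asn) → AAG (Lys) — missense.
Synonymous: 1 of 7.

1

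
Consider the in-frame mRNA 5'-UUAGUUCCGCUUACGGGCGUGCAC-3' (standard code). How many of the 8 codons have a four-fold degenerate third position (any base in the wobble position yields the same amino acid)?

6

Codon 1 UUA (Leu): third position 2-fold.
Codon 2 GUU (Val): third position 4-fold.
Codon 3 CCG (Pro): third position 4-fold.
Codon 4 CUU (Leu): third position 4-fold.
Codon 5 ACG (Thr): third position 4-fold.
Codon 6 GGC (Gly): third position 4-fold.
Codon 7 GUG (Val): third position 4-fold.
Codon 8 CAC (His): third position 2-fold.
Four-fold degenerate third positions: 6.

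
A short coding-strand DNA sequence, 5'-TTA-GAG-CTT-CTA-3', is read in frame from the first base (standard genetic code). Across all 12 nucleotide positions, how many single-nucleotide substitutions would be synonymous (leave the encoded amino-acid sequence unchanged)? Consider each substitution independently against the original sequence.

10

Codon 1 (TTA, Leu): 2 synonymous substitutions.
Codon 2 (GAG, Glu): 1 synonymous substitution.
Codon 3 (CTT, Leu): 3 synonymous substitutions.
Codon 4 (CTA, Leu): 4 synonymous substitutions.
Total: 2 + 1 + 3 + 4 = 10.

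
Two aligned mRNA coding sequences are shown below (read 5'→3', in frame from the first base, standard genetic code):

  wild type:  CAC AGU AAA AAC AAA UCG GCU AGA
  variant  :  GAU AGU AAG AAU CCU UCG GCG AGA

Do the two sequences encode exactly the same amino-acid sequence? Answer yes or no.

no

Codon 1: CAC His / GAU Asp — nonsynonymous.
Codon 2: AGU Ser / AGU Ser — identical.
Codon 3: AAA Lys / AAG Lys — synonymous.
Codon 4: AAC Asn / AAU Asn — synonymous.
Codon 5: AAA Lys / CCU Pro — nonsynonymous.
Codon 6: UCG Ser / UCG Ser — identical.
Codon 7: GCU Ala / GCG Ala — synonymous.
Codon 8: AGA Arg / AGA Arg — identical.
Nonsynonymous differences: 2 → different protein.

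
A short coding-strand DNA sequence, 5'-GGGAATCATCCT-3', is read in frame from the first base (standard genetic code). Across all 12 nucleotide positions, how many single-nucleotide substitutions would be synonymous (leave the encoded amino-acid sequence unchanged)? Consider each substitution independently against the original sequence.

8

Codon 1 (GGG, Gly): 3 synonymous substitutions.
Codon 2 (AAT, Asn): 1 synonymous substitution.
Codon 3 (CAT, His): 1 synonymous substitution.
Codon 4 (CCT, Pro): 3 synonymous substitutions.
Total: 3 + 1 + 1 + 3 = 8.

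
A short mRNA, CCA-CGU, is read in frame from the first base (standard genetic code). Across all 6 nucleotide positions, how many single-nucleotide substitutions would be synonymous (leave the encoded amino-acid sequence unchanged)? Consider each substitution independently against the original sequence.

Codon 1 (CCA, Pro): 3 synonymous substitutions.
Codon 2 (CGU, Arg): 3 synonymous substitutions.
Total: 3 + 3 = 6.

6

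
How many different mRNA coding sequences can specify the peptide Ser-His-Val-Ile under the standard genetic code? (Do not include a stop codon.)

Ser: 6 codons.
His: 2 codons.
Val: 4 codons.
Ile: 3 codons.
6 × 2 × 4 × 3 = 144.

144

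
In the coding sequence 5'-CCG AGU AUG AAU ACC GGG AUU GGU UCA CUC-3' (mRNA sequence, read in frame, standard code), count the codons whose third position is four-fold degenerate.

6

Codon 1 CCG (Pro): third position 4-fold.
Codon 2 AGU (Ser): third position 2-fold.
Codon 3 AUG (Met): third position 1-fold.
Codon 4 AAU (Asn): third position 2-fold.
Codon 5 ACC (Thr): third position 4-fold.
Codon 6 GGG (Gly): third position 4-fold.
Codon 7 AUU (Ile): third position 3-fold.
Codon 8 GGU (Gly): third position 4-fold.
Codon 9 UCA (Ser): third position 4-fold.
Codon 10 CUC (Leu): third position 4-fold.
Four-fold degenerate third positions: 6.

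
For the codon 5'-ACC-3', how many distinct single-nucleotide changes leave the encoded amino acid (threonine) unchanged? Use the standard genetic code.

Position 1: none → 0 synonymous.
Position 2: none → 0 synonymous.
Position 3: ACU, ACA, ACG → 3 synonymous.
Total: 0 + 0 + 3 = 3.

3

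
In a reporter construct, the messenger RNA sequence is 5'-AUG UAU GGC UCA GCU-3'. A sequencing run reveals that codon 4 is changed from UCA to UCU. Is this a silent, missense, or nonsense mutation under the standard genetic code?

silent

Position 12 falls in codon 4: UCA → Ser.
After the substitution the codon is UCU → Ser.
Both encode Ser, so the change is synonymous.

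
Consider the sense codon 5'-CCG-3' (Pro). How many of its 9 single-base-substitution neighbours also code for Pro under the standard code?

Position 1: none → 0 synonymous.
Position 2: none → 0 synonymous.
Position 3: CCT, CCC, CCA → 3 synonymous.
Total: 0 + 0 + 3 = 3.

3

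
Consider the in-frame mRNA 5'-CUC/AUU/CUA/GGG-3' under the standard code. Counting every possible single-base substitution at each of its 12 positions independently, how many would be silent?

12

Codon 1 (CUC, Leu): 3 synonymous substitutions.
Codon 2 (AUU, Ile): 2 synonymous substitutions.
Codon 3 (CUA, Leu): 4 synonymous substitutions.
Codon 4 (GGG, Gly): 3 synonymous substitutions.
Total: 3 + 2 + 4 + 3 = 12.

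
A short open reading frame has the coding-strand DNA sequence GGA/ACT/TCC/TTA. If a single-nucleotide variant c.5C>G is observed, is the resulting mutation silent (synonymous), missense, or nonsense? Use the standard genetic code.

Position 5 falls in codon 2: ACT → Thr.
After the substitution the codon is AGT → Ser.
Thr ≠ Ser, so this is a missense mutation.

missense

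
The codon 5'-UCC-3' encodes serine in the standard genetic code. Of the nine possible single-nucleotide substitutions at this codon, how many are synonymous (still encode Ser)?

Position 1: none → 0 synonymous.
Position 2: none → 0 synonymous.
Position 3: UCU, UCA, UCG → 3 synonymous.
Total: 0 + 0 + 3 = 3.

3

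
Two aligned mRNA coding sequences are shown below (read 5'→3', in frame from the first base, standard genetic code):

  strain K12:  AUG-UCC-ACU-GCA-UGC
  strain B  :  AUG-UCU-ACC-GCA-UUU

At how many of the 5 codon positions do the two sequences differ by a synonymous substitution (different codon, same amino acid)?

Codon 1: AUG Met / AUG Met — identical.
Codon 2: UCC Ser / UCU Ser — synonymous.
Codon 3: ACU Thr / ACC Thr — synonymous.
Codon 4: GCA Ala / GCA Ala — identical.
Codon 5: UGC Cys / UUU Phe — nonsynonymous.
Synonymous differences: 2.

2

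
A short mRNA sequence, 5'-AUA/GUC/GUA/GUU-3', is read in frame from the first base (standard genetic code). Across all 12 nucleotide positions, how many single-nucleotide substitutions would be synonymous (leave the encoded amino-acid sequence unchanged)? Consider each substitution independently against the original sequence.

11

Codon 1 (AUA, Ile): 2 synonymous substitutions.
Codon 2 (GUC, Val): 3 synonymous substitutions.
Codon 3 (GUA, Val): 3 synonymous substitutions.
Codon 4 (GUU, Val): 3 synonymous substitutions.
Total: 2 + 3 + 3 + 3 = 11.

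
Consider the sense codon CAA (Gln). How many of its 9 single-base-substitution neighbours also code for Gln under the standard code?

1

Position 1: none → 0 synonymous.
Position 2: none → 0 synonymous.
Position 3: CAG → 1 synonymous.
Total: 0 + 0 + 1 = 1.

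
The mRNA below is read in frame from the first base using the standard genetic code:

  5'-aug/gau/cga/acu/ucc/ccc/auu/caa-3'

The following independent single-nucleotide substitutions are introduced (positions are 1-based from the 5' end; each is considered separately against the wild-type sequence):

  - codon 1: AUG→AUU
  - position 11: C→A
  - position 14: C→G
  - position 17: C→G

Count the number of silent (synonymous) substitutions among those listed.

Codon 1: AUG (Met) → AUU (Ile) — missense.
Codon 4: ACU (Thr) → AAU (Asn) — missense.
Codon 5: UCC (Ser) → UGC (Cys) — missense.
Codon 6: CCC (Pro) → CGC (Arg) — missense.
Synonymous: 0 of 4.

0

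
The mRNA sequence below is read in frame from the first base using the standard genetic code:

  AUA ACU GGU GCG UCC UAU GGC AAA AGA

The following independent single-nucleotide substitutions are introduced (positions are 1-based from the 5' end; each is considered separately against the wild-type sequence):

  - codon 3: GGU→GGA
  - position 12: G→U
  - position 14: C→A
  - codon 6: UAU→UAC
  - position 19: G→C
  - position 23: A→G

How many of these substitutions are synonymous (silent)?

3

Codon 3: GGU (Gly) → GGA (Gly) — synonymous.
Codon 4: GCG (Ala) → GCU (Ala) — synonymous.
Codon 5: UCC (Ser) → UAC (Tyr) — missense.
Codon 6: UAU (Tyr) → UAC (Tyr) — synonymous.
Codon 7: GGC (Gly) → CGC (Arg) — missense.
Codon 8: AAA (Lys) → AGA (Arg) — missense.
Synonymous: 3 of 6.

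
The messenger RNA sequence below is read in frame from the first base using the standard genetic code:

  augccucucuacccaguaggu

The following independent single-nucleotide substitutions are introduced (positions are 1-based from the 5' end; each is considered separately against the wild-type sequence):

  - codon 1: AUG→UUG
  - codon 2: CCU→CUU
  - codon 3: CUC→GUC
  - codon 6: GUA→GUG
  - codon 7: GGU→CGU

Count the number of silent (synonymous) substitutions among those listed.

Codon 1: AUG (Met) → UUG (Leu) — missense.
Codon 2: CCU (Pro) → CUU (Leu) — missense.
Codon 3: CUC (Leu) → GUC (Val) — missense.
Codon 6: GUA (Val) → GUG (Val) — synonymous.
Codon 7: GGU (Gly) → CGU (Arg) — missense.
Synonymous: 1 of 5.

1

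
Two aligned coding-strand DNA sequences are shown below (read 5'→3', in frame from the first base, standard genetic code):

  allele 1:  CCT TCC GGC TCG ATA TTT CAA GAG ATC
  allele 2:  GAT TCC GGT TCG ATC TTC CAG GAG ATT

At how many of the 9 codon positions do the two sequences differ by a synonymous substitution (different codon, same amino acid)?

Codon 1: CCT Pro / GAT Asp — nonsynonymous.
Codon 2: TCC Ser / TCC Ser — identical.
Codon 3: GGC Gly / GGT Gly — synonymous.
Codon 4: TCG Ser / TCG Ser — identical.
Codon 5: ATA Ile / ATC Ile — synonymous.
Codon 6: TTT Phe / TTC Phe — synonymous.
Codon 7: CAA Gln / CAG Gln — synonymous.
Codon 8: GAG Glu / GAG Glu — identical.
Codon 9: ATC Ile / ATT Ile — synonymous.
Synonymous differences: 5.

5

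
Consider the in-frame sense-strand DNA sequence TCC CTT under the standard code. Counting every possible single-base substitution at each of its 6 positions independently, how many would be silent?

6

Codon 1 (TCC, Ser): 3 synonymous substitutions.
Codon 2 (CTT, Leu): 3 synonymous substitutions.
Total: 3 + 3 = 6.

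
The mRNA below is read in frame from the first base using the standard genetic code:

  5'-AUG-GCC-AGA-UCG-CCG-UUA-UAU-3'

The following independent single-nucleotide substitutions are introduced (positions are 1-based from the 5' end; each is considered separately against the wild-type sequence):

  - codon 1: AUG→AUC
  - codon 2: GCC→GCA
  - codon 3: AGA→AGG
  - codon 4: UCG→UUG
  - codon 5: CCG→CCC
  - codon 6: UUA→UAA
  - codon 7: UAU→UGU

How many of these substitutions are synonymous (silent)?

Codon 1: AUG (Met) → AUC (Ile) — missense.
Codon 2: GCC (Ala) → GCA (Ala) — synonymous.
Codon 3: AGA (Arg) → AGG (Arg) — synonymous.
Codon 4: UCG (Ser) → UUG (Leu) — missense.
Codon 5: CCG (Pro) → CCC (Pro) — synonymous.
Codon 6: UUA (Leu) → UAA (Stop) — nonsense.
Codon 7: UAU (Tyr) → UGU (Cys) — missense.
Synonymous: 3 of 7.

3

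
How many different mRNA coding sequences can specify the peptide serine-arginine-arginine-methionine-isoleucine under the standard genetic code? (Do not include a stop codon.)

648

Ser: 6 codons.
Arg: 6 codons.
Arg: 6 codons.
Met: 1 codon.
Ile: 3 codons.
6 × 6 × 6 × 1 × 3 = 648.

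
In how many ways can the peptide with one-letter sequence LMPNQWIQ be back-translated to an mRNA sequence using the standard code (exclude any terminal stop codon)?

Leu: 6 codons.
Met: 1 codon.
Pro: 4 codons.
Asn: 2 codons.
Gln: 2 codons.
Trp: 1 codon.
Ile: 3 codons.
Gln: 2 codons.
6 × 1 × 4 × 2 × 2 × 1 × 3 × 2 = 576.

576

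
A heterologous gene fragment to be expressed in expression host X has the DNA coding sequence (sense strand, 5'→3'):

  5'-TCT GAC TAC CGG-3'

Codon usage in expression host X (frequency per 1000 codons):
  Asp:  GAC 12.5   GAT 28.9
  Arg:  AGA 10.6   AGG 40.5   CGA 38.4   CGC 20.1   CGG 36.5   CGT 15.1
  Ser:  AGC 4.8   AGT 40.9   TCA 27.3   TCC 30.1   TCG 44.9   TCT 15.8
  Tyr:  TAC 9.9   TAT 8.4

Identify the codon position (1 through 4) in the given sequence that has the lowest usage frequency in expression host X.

3

Codon 1 TCT (Ser): 15.8 per 1000.
Codon 2 GAC (Asp): 12.5 per 1000.
Codon 3 TAC (Tyr): 9.9 per 1000.
Codon 4 CGG (Arg): 36.5 per 1000.
Lowest frequency is 9.9 at codon 3.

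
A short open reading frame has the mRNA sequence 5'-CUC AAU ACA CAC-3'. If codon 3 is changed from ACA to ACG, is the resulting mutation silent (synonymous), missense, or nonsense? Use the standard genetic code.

Position 9 falls in codon 3: ACA → Thr.
After the substitution the codon is ACG → Thr.
Both encode Thr, so the change is synonymous.

silent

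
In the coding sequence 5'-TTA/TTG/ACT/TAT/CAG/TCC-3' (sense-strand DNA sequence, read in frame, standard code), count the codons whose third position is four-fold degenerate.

Codon 1 TTA (Leu): third position 2-fold.
Codon 2 TTG (Leu): third position 2-fold.
Codon 3 ACT (Thr): third position 4-fold.
Codon 4 TAT (Tyr): third position 2-fold.
Codon 5 CAG (Gln): third position 2-fold.
Codon 6 TCC (Ser): third position 4-fold.
Four-fold degenerate third positions: 2.

2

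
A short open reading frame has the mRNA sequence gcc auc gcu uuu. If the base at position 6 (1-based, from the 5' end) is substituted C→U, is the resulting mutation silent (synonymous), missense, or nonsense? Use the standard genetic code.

Position 6 falls in codon 2: AUC → Ile.
After the substitution the codon is AUU → Ile.
Both encode Ile, so the change is synonymous.

silent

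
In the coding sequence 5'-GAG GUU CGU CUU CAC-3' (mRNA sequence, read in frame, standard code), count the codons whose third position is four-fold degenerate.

3

Codon 1 GAG (Glu): third position 2-fold.
Codon 2 GUU (Val): third position 4-fold.
Codon 3 CGU (Arg): third position 4-fold.
Codon 4 CUU (Leu): third position 4-fold.
Codon 5 CAC (His): third position 2-fold.
Four-fold degenerate third positions: 3.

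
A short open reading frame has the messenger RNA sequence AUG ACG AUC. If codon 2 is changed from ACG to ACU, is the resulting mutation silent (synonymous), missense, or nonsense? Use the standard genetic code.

Position 6 falls in codon 2: ACG → Thr.
After the substitution the codon is ACU → Thr.
Both encode Thr, so the change is synonymous.

silent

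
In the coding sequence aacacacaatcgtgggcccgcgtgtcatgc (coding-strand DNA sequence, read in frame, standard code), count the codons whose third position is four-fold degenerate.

6

Codon 1 AAC (Asn): third position 2-fold.
Codon 2 ACA (Thr): third position 4-fold.
Codon 3 CAA (Gln): third position 2-fold.
Codon 4 TCG (Ser): third position 4-fold.
Codon 5 TGG (Trp): third position 1-fold.
Codon 6 GCC (Ala): third position 4-fold.
Codon 7 CGC (Arg): third position 4-fold.
Codon 8 GTG (Val): third position 4-fold.
Codon 9 TCA (Ser): third position 4-fold.
Codon 10 TGC (Cys): third position 2-fold.
Four-fold degenerate third positions: 6.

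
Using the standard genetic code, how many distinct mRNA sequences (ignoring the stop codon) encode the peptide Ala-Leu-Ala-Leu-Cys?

Ala: 4 codons.
Leu: 6 codons.
Ala: 4 codons.
Leu: 6 codons.
Cys: 2 codons.
4 × 6 × 4 × 6 × 2 = 1152.

1152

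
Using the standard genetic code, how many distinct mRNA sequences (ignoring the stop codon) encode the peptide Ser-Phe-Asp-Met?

Ser: 6 codons.
Phe: 2 codons.
Asp: 2 codons.
Met: 1 codon.
6 × 2 × 2 × 1 = 24.

24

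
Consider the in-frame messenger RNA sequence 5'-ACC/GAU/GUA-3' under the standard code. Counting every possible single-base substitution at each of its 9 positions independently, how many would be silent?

7

Codon 1 (ACC, Thr): 3 synonymous substitutions.
Codon 2 (GAU, Asp): 1 synonymous substitution.
Codon 3 (GUA, Val): 3 synonymous substitutions.
Total: 3 + 1 + 3 = 7.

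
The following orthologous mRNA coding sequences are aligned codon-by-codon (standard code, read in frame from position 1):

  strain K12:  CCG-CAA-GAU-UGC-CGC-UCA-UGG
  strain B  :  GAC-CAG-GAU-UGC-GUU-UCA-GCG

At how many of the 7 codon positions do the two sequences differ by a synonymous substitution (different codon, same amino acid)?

Codon 1: CCG Pro / GAC Asp — nonsynonymous.
Codon 2: CAA Gln / CAG Gln — synonymous.
Codon 3: GAU Asp / GAU Asp — identical.
Codon 4: UGC Cys / UGC Cys — identical.
Codon 5: CGC Arg / GUU Val — nonsynonymous.
Codon 6: UCA Ser / UCA Ser — identical.
Codon 7: UGG Trp / GCG Ala — nonsynonymous.
Synonymous differences: 1.

1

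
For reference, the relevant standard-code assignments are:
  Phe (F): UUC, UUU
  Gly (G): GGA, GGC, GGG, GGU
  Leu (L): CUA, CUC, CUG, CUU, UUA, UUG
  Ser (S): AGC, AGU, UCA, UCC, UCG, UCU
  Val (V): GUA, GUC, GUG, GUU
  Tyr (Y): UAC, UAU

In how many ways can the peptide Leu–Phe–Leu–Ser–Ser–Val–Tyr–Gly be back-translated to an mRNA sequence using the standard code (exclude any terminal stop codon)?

Leu: 6 codons.
Phe: 2 codons.
Leu: 6 codons.
Ser: 6 codons.
Ser: 6 codons.
Val: 4 codons.
Tyr: 2 codons.
Gly: 4 codons.
6 × 2 × 6 × 6 × 6 × 4 × 2 × 4 = 82944.

82944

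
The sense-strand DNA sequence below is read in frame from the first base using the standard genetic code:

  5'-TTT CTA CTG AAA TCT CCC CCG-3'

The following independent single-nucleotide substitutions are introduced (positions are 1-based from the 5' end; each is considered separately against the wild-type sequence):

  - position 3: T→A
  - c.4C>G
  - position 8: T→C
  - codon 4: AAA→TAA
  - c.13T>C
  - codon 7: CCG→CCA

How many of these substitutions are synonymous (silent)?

1

Codon 1: TTT (Phe) → TTA (Leu) — missense.
Codon 2: CTA (Leu) → GTA (Val) — missense.
Codon 3: CTG (Leu) → CCG (Pro) — missense.
Codon 4: AAA (Lys) → TAA (Stop) — nonsense.
Codon 5: TCT (Ser) → CCT (Pro) — missense.
Codon 7: CCG (Pro) → CCA (Pro) — synonymous.
Synonymous: 1 of 6.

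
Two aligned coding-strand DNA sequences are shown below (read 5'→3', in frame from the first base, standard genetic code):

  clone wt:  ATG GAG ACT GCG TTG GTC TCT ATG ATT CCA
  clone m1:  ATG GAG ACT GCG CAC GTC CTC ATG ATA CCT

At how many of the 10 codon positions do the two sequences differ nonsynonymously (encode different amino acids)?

2

Codon 1: ATG Met / ATG Met — identical.
Codon 2: GAG Glu / GAG Glu — identical.
Codon 3: ACT Thr / ACT Thr — identical.
Codon 4: GCG Ala / GCG Ala — identical.
Codon 5: TTG Leu / CAC His — nonsynonymous.
Codon 6: GTC Val / GTC Val — identical.
Codon 7: TCT Ser / CTC Leu — nonsynonymous.
Codon 8: ATG Met / ATG Met — identical.
Codon 9: ATT Ile / ATA Ile — synonymous.
Codon 10: CCA Pro / CCT Pro — synonymous.
Nonsynonymous differences: 2.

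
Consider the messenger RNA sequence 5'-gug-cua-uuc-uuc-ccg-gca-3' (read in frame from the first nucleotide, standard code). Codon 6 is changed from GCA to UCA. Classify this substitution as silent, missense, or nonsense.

missense

Position 16 falls in codon 6: GCA → Ala.
After the substitution the codon is UCA → Ser.
Ala ≠ Ser, so this is a missense mutation.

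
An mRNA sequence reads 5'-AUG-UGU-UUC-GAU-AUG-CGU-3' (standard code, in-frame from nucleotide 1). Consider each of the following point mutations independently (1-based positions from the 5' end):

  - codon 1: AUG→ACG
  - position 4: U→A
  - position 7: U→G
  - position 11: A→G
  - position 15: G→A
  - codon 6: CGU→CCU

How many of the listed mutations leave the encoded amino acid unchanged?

Codon 1: AUG (Met) → ACG (Thr) — missense.
Codon 2: UGU (Cys) → AGU (Ser) — missense.
Codon 3: UUC (Phe) → GUC (Val) — missense.
Codon 4: GAU (Asp) → GGU (Gly) — missense.
Codon 5: AUG (Met) → AUA (Ile) — missense.
Codon 6: CGU (Arg) → CCU (Pro) — missense.
Synonymous: 0 of 6.

0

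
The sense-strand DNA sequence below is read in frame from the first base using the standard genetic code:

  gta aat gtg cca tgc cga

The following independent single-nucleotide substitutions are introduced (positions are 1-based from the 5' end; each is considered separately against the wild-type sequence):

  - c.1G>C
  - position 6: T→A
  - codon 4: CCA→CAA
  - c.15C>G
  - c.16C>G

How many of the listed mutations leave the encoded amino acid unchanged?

Codon 1: GTA (Val) → CTA (Leu) — missense.
Codon 2: AAT (Asn) → AAA (Lys) — missense.
Codon 4: CCA (Pro) → CAA (Gln) — missense.
Codon 5: TGC (Cys) → TGG (Trp) — missense.
Codon 6: CGA (Arg) → GGA (Gly) — missense.
Synonymous: 0 of 5.

0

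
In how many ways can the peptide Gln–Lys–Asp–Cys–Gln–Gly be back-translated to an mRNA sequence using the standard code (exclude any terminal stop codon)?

128

Gln: 2 codons.
Lys: 2 codons.
Asp: 2 codons.
Cys: 2 codons.
Gln: 2 codons.
Gly: 4 codons.
2 × 2 × 2 × 2 × 2 × 4 = 128.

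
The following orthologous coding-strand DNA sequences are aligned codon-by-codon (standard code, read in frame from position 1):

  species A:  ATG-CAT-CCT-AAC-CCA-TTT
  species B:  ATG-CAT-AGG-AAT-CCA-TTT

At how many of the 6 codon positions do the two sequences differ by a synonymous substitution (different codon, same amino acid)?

1

Codon 1: ATG Met / ATG Met — identical.
Codon 2: CAT His / CAT His — identical.
Codon 3: CCT Pro / AGG Arg — nonsynonymous.
Codon 4: AAC Asn / AAT Asn — synonymous.
Codon 5: CCA Pro / CCA Pro — identical.
Codon 6: TTT Phe / TTT Phe — identical.
Synonymous differences: 1.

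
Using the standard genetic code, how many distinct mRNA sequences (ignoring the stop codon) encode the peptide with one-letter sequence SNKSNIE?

Ser: 6 codons.
Asn: 2 codons.
Lys: 2 codons.
Ser: 6 codons.
Asn: 2 codons.
Ile: 3 codons.
Glu: 2 codons.
6 × 2 × 2 × 6 × 2 × 3 × 2 = 1728.

1728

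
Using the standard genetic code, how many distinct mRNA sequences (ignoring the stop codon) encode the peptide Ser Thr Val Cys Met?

192

Ser: 6 codons.
Thr: 4 codons.
Val: 4 codons.
Cys: 2 codons.
Met: 1 codon.
6 × 4 × 4 × 2 × 1 = 192.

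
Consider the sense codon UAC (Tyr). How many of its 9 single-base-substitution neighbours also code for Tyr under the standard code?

1

Position 1: none → 0 synonymous.
Position 2: none → 0 synonymous.
Position 3: UAU → 1 synonymous.
Total: 0 + 0 + 1 = 1.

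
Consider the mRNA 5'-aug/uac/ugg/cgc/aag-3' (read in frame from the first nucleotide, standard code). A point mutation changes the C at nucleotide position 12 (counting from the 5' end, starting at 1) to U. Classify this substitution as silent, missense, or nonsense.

Position 12 falls in codon 4: CGC → Arg.
After the substitution the codon is CGU → Arg.
Both encode Arg, so the change is synonymous.

silent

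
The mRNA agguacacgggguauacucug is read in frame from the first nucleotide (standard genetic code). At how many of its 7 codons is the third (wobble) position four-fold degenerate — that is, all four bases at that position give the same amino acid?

4

Codon 1 AGG (Arg): third position 2-fold.
Codon 2 UAC (Tyr): third position 2-fold.
Codon 3 ACG (Thr): third position 4-fold.
Codon 4 GGG (Gly): third position 4-fold.
Codon 5 UAU (Tyr): third position 2-fold.
Codon 6 ACU (Thr): third position 4-fold.
Codon 7 CUG (Leu): third position 4-fold.
Four-fold degenerate third positions: 4.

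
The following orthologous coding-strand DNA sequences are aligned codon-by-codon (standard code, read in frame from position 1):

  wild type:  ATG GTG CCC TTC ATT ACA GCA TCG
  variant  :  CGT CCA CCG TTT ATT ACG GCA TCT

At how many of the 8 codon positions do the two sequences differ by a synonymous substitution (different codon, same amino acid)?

Codon 1: ATG Met / CGT Arg — nonsynonymous.
Codon 2: GTG Val / CCA Pro — nonsynonymous.
Codon 3: CCC Pro / CCG Pro — synonymous.
Codon 4: TTC Phe / TTT Phe — synonymous.
Codon 5: ATT Ile / ATT Ile — identical.
Codon 6: ACA Thr / ACG Thr — synonymous.
Codon 7: GCA Ala / GCA Ala — identical.
Codon 8: TCG Ser / TCT Ser — synonymous.
Synonymous differences: 4.

4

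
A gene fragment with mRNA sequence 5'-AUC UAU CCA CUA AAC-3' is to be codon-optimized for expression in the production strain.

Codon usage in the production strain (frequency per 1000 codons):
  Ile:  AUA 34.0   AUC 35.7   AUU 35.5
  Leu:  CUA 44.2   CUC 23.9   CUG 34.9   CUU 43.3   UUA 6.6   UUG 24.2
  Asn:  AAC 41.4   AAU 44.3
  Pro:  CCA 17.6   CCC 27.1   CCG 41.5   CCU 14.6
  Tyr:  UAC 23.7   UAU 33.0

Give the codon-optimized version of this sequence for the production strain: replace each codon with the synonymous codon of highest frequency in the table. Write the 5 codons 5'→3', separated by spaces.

AUC UAU CCG CUA AAU

Codon 1 (Ile): best is AUC at 35.7.
Codon 2 (Tyr): best is UAU at 33.0.
Codon 3 (Pro): best is CCG at 41.5.
Codon 4 (Leu): best is CUA at 44.2.
Codon 5 (Asn): best is AAU at 44.3.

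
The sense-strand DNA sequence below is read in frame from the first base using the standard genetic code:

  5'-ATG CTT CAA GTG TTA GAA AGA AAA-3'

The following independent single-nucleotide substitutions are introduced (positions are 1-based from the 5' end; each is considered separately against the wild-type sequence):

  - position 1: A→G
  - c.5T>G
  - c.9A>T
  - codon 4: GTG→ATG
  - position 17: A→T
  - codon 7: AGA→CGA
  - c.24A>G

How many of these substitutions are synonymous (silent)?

Codon 1: ATG (Met) → GTG (Val) — missense.
Codon 2: CTT (Leu) → CGT (Arg) — missense.
Codon 3: CAA (Gln) → CAT (His) — missense.
Codon 4: GTG (Val) → ATG (Met) — missense.
Codon 6: GAA (Glu) → GTA (Val) — missense.
Codon 7: AGA (Arg) → CGA (Arg) — synonymous.
Codon 8: AAA (Lys) → AAG (Lys) — synonymous.
Synonymous: 2 of 7.

2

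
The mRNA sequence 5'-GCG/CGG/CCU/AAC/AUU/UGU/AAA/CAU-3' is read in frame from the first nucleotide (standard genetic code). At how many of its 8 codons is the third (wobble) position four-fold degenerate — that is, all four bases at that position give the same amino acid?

Codon 1 GCG (Ala): third position 4-fold.
Codon 2 CGG (Arg): third position 4-fold.
Codon 3 CCU (Pro): third position 4-fold.
Codon 4 AAC (Asn): third position 2-fold.
Codon 5 AUU (Ile): third position 3-fold.
Codon 6 UGU (Cys): third position 2-fold.
Codon 7 AAA (Lys): third position 2-fold.
Codon 8 CAU (His): third position 2-fold.
Four-fold degenerate third positions: 3.

3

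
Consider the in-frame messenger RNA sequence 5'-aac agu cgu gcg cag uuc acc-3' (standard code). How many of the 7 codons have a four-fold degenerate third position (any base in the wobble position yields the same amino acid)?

Codon 1 AAC (Asn): third position 2-fold.
Codon 2 AGU (Ser): third position 2-fold.
Codon 3 CGU (Arg): third position 4-fold.
Codon 4 GCG (Ala): third position 4-fold.
Codon 5 CAG (Gln): third position 2-fold.
Codon 6 UUC (Phe): third position 2-fold.
Codon 7 ACC (Thr): third position 4-fold.
Four-fold degenerate third positions: 3.

3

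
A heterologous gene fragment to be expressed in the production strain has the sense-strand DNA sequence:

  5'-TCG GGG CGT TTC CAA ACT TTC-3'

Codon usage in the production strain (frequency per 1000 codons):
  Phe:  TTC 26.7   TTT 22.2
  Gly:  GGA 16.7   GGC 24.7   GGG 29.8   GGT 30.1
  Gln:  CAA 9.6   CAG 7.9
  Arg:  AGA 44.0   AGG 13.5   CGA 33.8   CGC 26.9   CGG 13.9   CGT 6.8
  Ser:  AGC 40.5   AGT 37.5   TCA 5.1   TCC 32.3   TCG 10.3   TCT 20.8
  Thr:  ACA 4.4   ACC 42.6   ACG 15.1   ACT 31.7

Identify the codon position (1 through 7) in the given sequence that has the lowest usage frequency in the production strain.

Codon 1 TCG (Ser): 10.3 per 1000.
Codon 2 GGG (Gly): 29.8 per 1000.
Codon 3 CGT (Arg): 6.8 per 1000.
Codon 4 TTC (Phe): 26.7 per 1000.
Codon 5 CAA (Gln): 9.6 per 1000.
Codon 6 ACT (Thr): 31.7 per 1000.
Codon 7 TTC (Phe): 26.7 per 1000.
Lowest frequency is 6.8 at codon 3.

3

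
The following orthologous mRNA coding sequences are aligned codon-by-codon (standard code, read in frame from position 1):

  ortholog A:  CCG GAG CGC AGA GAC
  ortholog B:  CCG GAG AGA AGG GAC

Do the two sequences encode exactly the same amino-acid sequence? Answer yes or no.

Codon 1: CCG Pro / CCG Pro — identical.
Codon 2: GAG Glu / GAG Glu — identical.
Codon 3: CGC Arg / AGA Arg — synonymous.
Codon 4: AGA Arg / AGG Arg — synonymous.
Codon 5: GAC Asp / GAC Asp — identical.
Nonsynonymous differences: 0 → same protein.

yes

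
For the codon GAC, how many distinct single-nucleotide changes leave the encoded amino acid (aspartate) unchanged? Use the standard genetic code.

1

Position 1: none → 0 synonymous.
Position 2: none → 0 synonymous.
Position 3: GAU → 1 synonymous.
Total: 0 + 0 + 1 = 1.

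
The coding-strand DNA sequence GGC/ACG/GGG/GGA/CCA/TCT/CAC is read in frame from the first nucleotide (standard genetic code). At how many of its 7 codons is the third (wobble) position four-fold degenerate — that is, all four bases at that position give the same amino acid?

6

Codon 1 GGC (Gly): third position 4-fold.
Codon 2 ACG (Thr): third position 4-fold.
Codon 3 GGG (Gly): third position 4-fold.
Codon 4 GGA (Gly): third position 4-fold.
Codon 5 CCA (Pro): third position 4-fold.
Codon 6 TCT (Ser): third position 4-fold.
Codon 7 CAC (His): third position 2-fold.
Four-fold degenerate third positions: 6.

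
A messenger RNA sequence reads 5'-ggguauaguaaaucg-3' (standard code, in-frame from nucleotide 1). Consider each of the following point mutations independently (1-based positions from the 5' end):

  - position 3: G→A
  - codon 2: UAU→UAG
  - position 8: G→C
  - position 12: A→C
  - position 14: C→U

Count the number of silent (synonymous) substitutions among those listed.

Codon 1: GGG (Gly) → GGA (Gly) — synonymous.
Codon 2: UAU (Tyr) → UAG (Stop) — nonsense.
Codon 3: AGU (Ser) → ACU (Thr) — missense.
Codon 4: AAA (Lys) → AAC (Asn) — missense.
Codon 5: UCG (Ser) → UUG (Leu) — missense.
Synonymous: 1 of 5.

1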